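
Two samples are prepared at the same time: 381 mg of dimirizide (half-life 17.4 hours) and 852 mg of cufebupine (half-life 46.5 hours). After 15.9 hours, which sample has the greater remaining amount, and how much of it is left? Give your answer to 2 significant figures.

cufebupine, 670 mg

dimirizide: 381 × (1/2)^0.91379 ≈ 202.23 mg.
cufebupine: 852 × (1/2)^0.34194 ≈ 672.21 mg.
Cufebupine has more remaining, at ≈ 672.21 mg.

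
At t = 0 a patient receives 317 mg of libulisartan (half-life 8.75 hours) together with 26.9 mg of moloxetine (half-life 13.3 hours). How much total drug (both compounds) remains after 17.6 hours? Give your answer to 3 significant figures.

libulisartan: 317 × (1/2)^(17.6/8.75) = 317 × (1/2)^2.0114 ≈ 78.625 mg.
moloxetine: 26.9 × (1/2)^(17.6/13.3) = 26.9 × (1/2)^1.3233 ≈ 10.75 mg.
Total = 78.625 + 10.75 ≈ 89.374 mg.

89.4 mg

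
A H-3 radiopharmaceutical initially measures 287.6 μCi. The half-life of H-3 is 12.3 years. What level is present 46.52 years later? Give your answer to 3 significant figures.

20.9 μCi

Number of half-lives: n = 46.52/12.3 ≈ 3.7821.
Remaining = 287.6 × (1/2)^3.7821 = 287.6 × 0.072689 ≈ 20.905 μCi.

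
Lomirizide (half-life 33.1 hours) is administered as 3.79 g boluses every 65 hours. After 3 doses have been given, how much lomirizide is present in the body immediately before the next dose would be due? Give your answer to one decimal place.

1.3 g

The 3 doses were given 195, 130, 65 hours ago.
Total = 3.79·(1/2)^(195/33.1) + 3.79·(1/2)^(130/33.1) + 3.79·(1/2)^(65/33.1)
      = 0.063856 + 0.24908 + 0.97161 ≈ 1.2846 g.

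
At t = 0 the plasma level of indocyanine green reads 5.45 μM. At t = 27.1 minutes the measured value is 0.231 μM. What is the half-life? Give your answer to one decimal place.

5.9 minutes

A/A₀ = 0.231/5.45 ≈ 0.042385.
n = log₂(23.593) ≈ 4.5603 half-lives elapsed in 27.1 minutes.
t½ = 27.1/4.5603 ≈ 5.9426 minutes.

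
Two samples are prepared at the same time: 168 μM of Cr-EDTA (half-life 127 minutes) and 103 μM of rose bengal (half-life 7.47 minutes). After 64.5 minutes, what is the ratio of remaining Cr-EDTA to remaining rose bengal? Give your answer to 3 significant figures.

Cr-EDTA: 168 × (1/2)^(64.5/127) = 168 × (1/2)^0.50787 ≈ 118.15 μM.
rose bengal: 103 × (1/2)^(64.5/7.47) = 103 × (1/2)^8.6345 ≈ 0.25917 μM.
Ratio ≈ 118.15 / 0.25917 ≈ 455.87.

456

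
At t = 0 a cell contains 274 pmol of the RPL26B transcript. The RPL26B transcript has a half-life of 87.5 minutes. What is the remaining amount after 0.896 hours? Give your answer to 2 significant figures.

180 pmol

Convert the elapsed time: 0.896 hours = 53.76 minutes.
Number of half-lives: n = 53.76/87.5 ≈ 0.6144.
Remaining = 274 × (1/2)^0.6144 = 274 × 0.6532 ≈ 178.98 pmol.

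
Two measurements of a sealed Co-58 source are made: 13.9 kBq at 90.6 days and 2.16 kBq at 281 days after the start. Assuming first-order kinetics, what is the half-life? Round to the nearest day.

71 days

Over Δt = 281 − 90.6 = 190.4 days, the level fell by a factor of 13.9/2.16 ≈ 6.4352.
n = log₂(6.4352) ≈ 2.686 half-lives, so t½ = 190.4/2.686 ≈ 70.887 days.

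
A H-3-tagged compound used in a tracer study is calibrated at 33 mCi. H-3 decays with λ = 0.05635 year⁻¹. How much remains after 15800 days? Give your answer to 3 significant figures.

t½ = ln 2 / λ = 0.69315 / 0.05635 ≈ 12.301 years.
Convert the elapsed time: 15800 days = 43.2877 years.
Number of half-lives: n = 43.2877/12.301 ≈ 3.5191.
Remaining = 33 × (1/2)^3.5191 = 33 × 0.087225 ≈ 2.8784 mCi.

2.88 mCi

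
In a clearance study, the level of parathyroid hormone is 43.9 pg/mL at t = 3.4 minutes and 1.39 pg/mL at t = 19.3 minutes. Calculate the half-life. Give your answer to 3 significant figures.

3.19 minutes

Over Δt = 19.3 − 3.4 = 15.9 minutes, the level fell by a factor of 43.9/1.39 ≈ 31.583.
n = log₂(31.583) ≈ 4.9811 half-lives, so t½ = 15.9/4.9811 ≈ 3.1921 minutes.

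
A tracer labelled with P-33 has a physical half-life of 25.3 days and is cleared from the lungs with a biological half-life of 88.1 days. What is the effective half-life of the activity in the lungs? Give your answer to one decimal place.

19.7 days

1/t_eff = 1/t_phys + 1/t_biol = 1/25.3 + 1/88.1 = 0.050876 per day.
t_eff = 25.3 × 88.1 / (25.3 + 88.1) ≈ 19.655 days.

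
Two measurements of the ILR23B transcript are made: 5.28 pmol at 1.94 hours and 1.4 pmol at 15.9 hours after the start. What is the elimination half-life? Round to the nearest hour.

Over Δt = 15.9 − 1.94 = 13.96 hours, the level fell by a factor of 5.28/1.4 ≈ 3.7714.
n = log₂(3.7714) ≈ 1.9151 half-lives, so t½ = 13.96/1.9151 ≈ 7.2894 hours.

7 hours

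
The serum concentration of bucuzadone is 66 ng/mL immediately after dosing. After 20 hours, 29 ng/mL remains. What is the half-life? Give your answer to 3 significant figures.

16.9 hours

A/A₀ = 29/66 ≈ 0.43939.
n = log₂(2.2759) ≈ 1.1864 half-lives elapsed in 20 hours.
t½ = 20/1.1864 ≈ 16.858 hours.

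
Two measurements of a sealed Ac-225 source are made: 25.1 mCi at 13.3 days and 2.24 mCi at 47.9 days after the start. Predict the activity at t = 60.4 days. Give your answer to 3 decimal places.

Over Δt = 47.9 − 13.3 = 34.6 days, the level fell by a factor of 25.1/2.24 ≈ 11.205.
n = log₂(11.205) ≈ 3.4861 half-lives, so t½ = 34.6/3.4861 ≈ 9.9251 days.
From t = 47.9 to t = 60.4: 2.24 × (1/2)^((60.4−47.9)/9.9251) ≈ 0.93566 mCi.

0.936 mCi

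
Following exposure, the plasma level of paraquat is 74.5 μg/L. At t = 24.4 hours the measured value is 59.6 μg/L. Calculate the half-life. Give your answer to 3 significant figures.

75.8 hours

A/A₀ = 59.6/74.5 ≈ 0.8.
n = log₂(1.25) ≈ 0.32193 half-lives elapsed in 24.4 hours.
t½ = 24.4/0.32193 ≈ 75.793 hours.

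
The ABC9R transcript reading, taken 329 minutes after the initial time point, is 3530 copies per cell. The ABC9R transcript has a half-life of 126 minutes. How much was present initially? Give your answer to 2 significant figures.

Number of half-lives elapsed: n = 329/126 ≈ 2.6111.
A₀ = A × 2^n = 3530 × 2^2.6111 = 3530 × 6.1097 ≈ 21567 copies per cell.

22000 copies per cell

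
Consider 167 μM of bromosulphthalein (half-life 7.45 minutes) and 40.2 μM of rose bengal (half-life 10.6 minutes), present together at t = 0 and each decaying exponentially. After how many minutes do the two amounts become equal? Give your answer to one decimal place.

51.5 minutes

Set 167·(1/2)^(t/7.45) = 40.2·(1/2)^(t/10.6).
Taking log₂: log₂(167/40.2) = t·(1/7.45 − 1/10.6).
log₂(4.1542) = 2.0546; 1/7.45 − 1/10.6 = 0.039889.
t = 2.0546 / 0.039889 ≈ 51.508 minutes.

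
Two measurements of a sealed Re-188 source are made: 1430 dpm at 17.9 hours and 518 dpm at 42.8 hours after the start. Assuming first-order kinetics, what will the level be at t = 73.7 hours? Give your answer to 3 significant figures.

Over Δt = 42.8 − 17.9 = 24.9 hours, the level fell by a factor of 1430/518 ≈ 2.7606.
n = log₂(2.7606) ≈ 1.465 half-lives, so t½ = 24.9/1.465 ≈ 16.997 hours.
From t = 42.8 to t = 73.7: 518 × (1/2)^((73.7−42.8)/16.997) ≈ 146.91 dpm.

147 dpm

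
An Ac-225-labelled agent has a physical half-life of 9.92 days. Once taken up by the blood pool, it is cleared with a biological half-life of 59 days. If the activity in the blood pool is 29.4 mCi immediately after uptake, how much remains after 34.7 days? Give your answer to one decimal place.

1/t_eff = 1/t_phys + 1/t_biol = 1/9.92 + 1/59 = 0.11776 per day.
t_eff = 9.92 × 59 / (9.92 + 59) ≈ 8.4922 days.
Remaining = 29.4 × (1/2)^(34.7/8.4922) = 29.4 × (1/2)^4.0861 ≈ 1.731 mCi.

1.7 mCi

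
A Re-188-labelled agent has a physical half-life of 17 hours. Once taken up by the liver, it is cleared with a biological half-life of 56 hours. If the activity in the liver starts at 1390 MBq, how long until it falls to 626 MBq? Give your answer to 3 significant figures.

15.0 hours

1/t_eff = 1/t_phys + 1/t_biol = 1/17 + 1/56 = 0.076681 per hour.
t_eff = 17 × 56 / (17 + 56) ≈ 13.041 hours.
n = log₂(1390/626) ≈ 1.1509; t = 1.1509 × 13.041 ≈ 15.008 hours.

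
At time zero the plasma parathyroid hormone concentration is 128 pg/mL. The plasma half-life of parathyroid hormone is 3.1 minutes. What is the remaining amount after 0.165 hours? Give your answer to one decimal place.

14.0 pg/mL

Convert the elapsed time: 0.165 hours = 9.9 minutes.
Number of half-lives: n = 9.9/3.1 ≈ 3.1935.
Remaining = 128 × (1/2)^3.1935 = 128 × 0.10931 ≈ 13.991 pg/mL.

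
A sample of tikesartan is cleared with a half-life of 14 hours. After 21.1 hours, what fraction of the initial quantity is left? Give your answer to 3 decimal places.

0.352

n = 21.1/14 ≈ 1.5071 half-lives.
Fraction remaining = (1/2)^1.5071 ≈ 0.35181.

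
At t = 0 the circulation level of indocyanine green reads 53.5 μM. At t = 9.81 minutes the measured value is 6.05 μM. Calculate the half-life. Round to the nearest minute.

3 minutes

A/A₀ = 6.05/53.5 ≈ 0.11308.
n = log₂(8.843) ≈ 3.1445 half-lives elapsed in 9.81 minutes.
t½ = 9.81/3.1445 ≈ 3.1197 minutes.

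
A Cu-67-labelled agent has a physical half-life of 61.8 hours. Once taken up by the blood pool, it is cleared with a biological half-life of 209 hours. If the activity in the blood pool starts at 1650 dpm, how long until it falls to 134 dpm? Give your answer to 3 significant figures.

1/t_eff = 1/t_phys + 1/t_biol = 1/61.8 + 1/209 = 0.020966 per hour.
t_eff = 61.8 × 209 / (61.8 + 209) ≈ 47.696 hours.
n = log₂(1650/134) ≈ 3.6222; t = 3.6222 × 47.696 ≈ 172.76 hours.

173 hours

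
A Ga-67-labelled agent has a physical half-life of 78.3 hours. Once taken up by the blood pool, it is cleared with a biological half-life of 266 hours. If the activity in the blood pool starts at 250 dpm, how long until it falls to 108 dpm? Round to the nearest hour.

73 hours

1/t_eff = 1/t_phys + 1/t_biol = 1/78.3 + 1/266 = 0.016531 per hour.
t_eff = 78.3 × 266 / (78.3 + 266) ≈ 60.493 hours.
n = log₂(250/108) ≈ 1.2109; t = 1.2109 × 60.493 ≈ 73.251 hours.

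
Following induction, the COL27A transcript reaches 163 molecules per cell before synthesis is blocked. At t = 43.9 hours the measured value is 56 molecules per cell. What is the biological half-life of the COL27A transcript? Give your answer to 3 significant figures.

A/A₀ = 56/163 ≈ 0.34356.
n = log₂(2.9107) ≈ 1.5414 half-lives elapsed in 43.9 hours.
t½ = 43.9/1.5414 ≈ 28.481 hours.

28.5 hours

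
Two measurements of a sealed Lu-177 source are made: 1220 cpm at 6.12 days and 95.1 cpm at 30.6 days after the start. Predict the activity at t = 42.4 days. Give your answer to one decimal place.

27.8 cpm

Over Δt = 30.6 − 6.12 = 24.48 days, the level fell by a factor of 1220/95.1 ≈ 12.829.
n = log₂(12.829) ≈ 3.6813 half-lives, so t½ = 24.48/3.6813 ≈ 6.6498 days.
From t = 30.6 to t = 42.4: 95.1 × (1/2)^((42.4−30.6)/6.6498) ≈ 27.798 cpm.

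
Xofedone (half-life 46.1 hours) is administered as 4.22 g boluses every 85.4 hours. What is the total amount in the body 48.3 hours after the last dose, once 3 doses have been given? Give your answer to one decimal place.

2.8 g

The 3 doses were given 219.1, 133.7, 48.3 hours ago.
Total = 4.22·(1/2)^(219.1/46.1) + 4.22·(1/2)^(133.7/46.1) + 4.22·(1/2)^(48.3/46.1)
      = 0.15653 + 0.56528 + 2.0413 ≈ 2.7632 g.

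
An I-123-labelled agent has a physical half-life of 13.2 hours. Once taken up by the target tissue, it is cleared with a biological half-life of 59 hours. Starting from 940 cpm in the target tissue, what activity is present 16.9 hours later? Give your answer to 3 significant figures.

1/t_eff = 1/t_phys + 1/t_biol = 1/13.2 + 1/59 = 0.092707 per hour.
t_eff = 13.2 × 59 / (13.2 + 59) ≈ 10.787 hours.
Remaining = 940 × (1/2)^(16.9/10.787) = 940 × (1/2)^1.5667 ≈ 317.32 cpm.

317 cpm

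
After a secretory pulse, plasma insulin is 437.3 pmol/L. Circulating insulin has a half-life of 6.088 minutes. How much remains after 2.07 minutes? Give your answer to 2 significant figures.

350 pmol/L

Number of half-lives: n = 2.07/6.088 ≈ 0.34001.
Remaining = 437.3 × (1/2)^0.34001 = 437.3 × 0.79003 ≈ 345.48 pmol/L.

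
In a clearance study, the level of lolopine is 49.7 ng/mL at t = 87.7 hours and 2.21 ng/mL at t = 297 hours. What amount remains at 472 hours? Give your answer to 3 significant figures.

Over Δt = 297 − 87.7 = 209.3 hours, the level fell by a factor of 49.7/2.21 ≈ 22.489.
n = log₂(22.489) ≈ 4.4911 half-lives, so t½ = 209.3/4.4911 ≈ 46.603 hours.
From t = 297 to t = 472: 2.21 × (1/2)^((472−297)/46.603) ≈ 0.16368 ng/mL.

0.164 ng/mL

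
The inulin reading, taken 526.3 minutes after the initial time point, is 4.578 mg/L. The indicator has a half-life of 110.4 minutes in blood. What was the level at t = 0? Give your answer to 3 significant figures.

Number of half-lives elapsed: n = 526.3/110.4 ≈ 4.7672.
A₀ = A × 2^n = 4.578 × 2^4.7672 = 4.578 × 27.232 ≈ 124.67 mg/L.

125 mg/L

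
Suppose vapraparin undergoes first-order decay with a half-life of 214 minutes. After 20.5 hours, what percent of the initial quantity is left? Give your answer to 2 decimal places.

20.5 hours = 1230 minutes.
n = 1230/214 ≈ 5.7477 half-lives.
Fraction remaining = (1/2)^5.7477 ≈ 0.018611, i.e. 1.8611%.

1.86%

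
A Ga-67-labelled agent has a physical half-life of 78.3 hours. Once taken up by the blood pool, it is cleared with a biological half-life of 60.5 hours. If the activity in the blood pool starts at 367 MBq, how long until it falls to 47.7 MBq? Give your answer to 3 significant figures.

100 hours

1/t_eff = 1/t_phys + 1/t_biol = 1/78.3 + 1/60.5 = 0.0293 per hour.
t_eff = 78.3 × 60.5 / (78.3 + 60.5) ≈ 34.129 hours.
n = log₂(367/47.7) ≈ 2.9437; t = 2.9437 × 34.129 ≈ 100.47 hours.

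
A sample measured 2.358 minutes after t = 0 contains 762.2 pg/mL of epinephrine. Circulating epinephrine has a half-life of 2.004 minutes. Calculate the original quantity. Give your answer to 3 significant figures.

1720 pg/mL

Number of half-lives elapsed: n = 2.358/2.004 ≈ 1.1766.
A₀ = A × 2^n = 762.2 × 2^1.1766 = 762.2 × 2.2605 ≈ 1723 pg/mL.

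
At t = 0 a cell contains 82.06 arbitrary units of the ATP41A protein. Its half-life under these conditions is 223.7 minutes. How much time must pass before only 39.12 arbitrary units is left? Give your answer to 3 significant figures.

239 minutes

Fraction remaining = 39.12/82.06 ≈ 0.47672.
n = log₂(82.06/39.12) = ln(2.0976)/ln 2 ≈ 1.0688 half-lives.
t = n × t½ = 1.0688 × 223.7 ≈ 239.08 minutes.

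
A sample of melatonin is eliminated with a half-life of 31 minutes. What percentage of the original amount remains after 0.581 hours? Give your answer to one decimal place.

45.9%

0.581 hours = 34.86 minutes.
n = 34.86/31 ≈ 1.1245 half-lives.
Fraction remaining = (1/2)^1.1245 ≈ 0.45866, i.e. 45.866%.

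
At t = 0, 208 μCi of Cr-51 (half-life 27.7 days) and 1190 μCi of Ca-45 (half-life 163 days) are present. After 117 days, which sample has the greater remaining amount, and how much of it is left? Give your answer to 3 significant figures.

Cr-51: 208 × (1/2)^4.2238 ≈ 11.132 μCi.
Ca-45: 1190 × (1/2)^0.71779 ≈ 723.55 μCi.
Ca-45 has more remaining, at ≈ 723.55 μCi.

Ca-45, 724 μCi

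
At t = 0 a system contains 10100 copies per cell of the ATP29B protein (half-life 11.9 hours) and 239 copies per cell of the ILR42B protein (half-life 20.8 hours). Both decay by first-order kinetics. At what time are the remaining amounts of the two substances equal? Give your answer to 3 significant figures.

150 hours

Set 10100·(1/2)^(t/11.9) = 239·(1/2)^(t/20.8).
Taking log₂: log₂(10100/239) = t·(1/11.9 − 1/20.8).
log₂(42.259) = 5.4012; 1/11.9 − 1/20.8 = 0.035957.
t = 5.4012 / 0.035957 ≈ 150.21 hours.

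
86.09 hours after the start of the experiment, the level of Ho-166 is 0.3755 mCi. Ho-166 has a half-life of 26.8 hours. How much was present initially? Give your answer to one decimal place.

Number of half-lives elapsed: n = 86.09/26.8 ≈ 3.2123.
A₀ = A × 2^n = 0.3755 × 2^3.2123 = 0.3755 × 9.2684 ≈ 3.4803 mCi.

3.5 mCi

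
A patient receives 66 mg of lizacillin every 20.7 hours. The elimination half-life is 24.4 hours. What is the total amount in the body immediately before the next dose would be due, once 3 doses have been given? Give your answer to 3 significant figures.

The 3 doses were given 62.1, 41.4, 20.7 hours ago.
Total = 66·(1/2)^(62.1/24.4) + 66·(1/2)^(41.4/24.4) + 66·(1/2)^(20.7/24.4)
      = 11.308 + 20.36 + 36.657 ≈ 68.326 mg.

68.3 mg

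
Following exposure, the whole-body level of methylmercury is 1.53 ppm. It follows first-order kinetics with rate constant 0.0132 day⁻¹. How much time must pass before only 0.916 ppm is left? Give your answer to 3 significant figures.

t½ = ln 2 / λ = 0.69315 / 0.0132 ≈ 52.511 days.
Fraction remaining = 0.916/1.53 ≈ 0.59869.
n = log₂(1.53/0.916) = ln(1.6703)/ln 2 ≈ 0.74011 half-lives.
t = n × t½ = 0.74011 × 52.511 ≈ 38.864 days.

38.9 days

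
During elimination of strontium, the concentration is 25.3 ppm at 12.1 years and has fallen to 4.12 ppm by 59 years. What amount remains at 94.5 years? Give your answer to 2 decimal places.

Over Δt = 59 − 12.1 = 46.9 years, the level fell by a factor of 25.3/4.12 ≈ 6.1408.
n = log₂(6.1408) ≈ 2.6184 half-lives, so t½ = 46.9/2.6184 ≈ 17.912 years.
From t = 59 to t = 94.5: 4.12 × (1/2)^((94.5−59)/17.912) ≈ 1.043 ppm.

1.04 ppm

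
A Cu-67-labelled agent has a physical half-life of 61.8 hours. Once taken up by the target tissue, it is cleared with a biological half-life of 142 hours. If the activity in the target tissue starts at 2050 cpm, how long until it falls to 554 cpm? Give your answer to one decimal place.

81.3 hours

1/t_eff = 1/t_phys + 1/t_biol = 1/61.8 + 1/142 = 0.023223 per hour.
t_eff = 61.8 × 142 / (61.8 + 142) ≈ 43.06 hours.
n = log₂(2050/554) ≈ 1.8877; t = 1.8877 × 43.06 ≈ 81.283 hours.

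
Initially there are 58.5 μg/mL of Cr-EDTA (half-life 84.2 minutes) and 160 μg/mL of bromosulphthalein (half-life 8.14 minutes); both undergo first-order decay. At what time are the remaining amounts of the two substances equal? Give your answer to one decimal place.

Set 58.5·(1/2)^(t/84.2) = 160·(1/2)^(t/8.14).
Taking log₂: log₂(58.5/160) = t·(1/84.2 − 1/8.14).
log₂(0.36562) = -1.4516; 1/84.2 − 1/8.14 = -0.11097.
t = -1.4516 / -0.11097 ≈ 13.08 minutes.

13.1 minutes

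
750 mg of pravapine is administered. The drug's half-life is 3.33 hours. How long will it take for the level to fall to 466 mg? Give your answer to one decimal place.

2.3 hours

Fraction remaining = 466/750 ≈ 0.62133.
n = log₂(750/466) = ln(1.6094)/ln 2 ≈ 0.68656 half-lives.
t = n × t½ = 0.68656 × 3.33 ≈ 2.2862 hours.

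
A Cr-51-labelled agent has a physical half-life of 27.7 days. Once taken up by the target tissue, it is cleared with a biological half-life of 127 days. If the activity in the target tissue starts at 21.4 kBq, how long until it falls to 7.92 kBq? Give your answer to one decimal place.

32.6 days

1/t_eff = 1/t_phys + 1/t_biol = 1/27.7 + 1/127 = 0.043975 per day.
t_eff = 27.7 × 127 / (27.7 + 127) ≈ 22.74 days.
n = log₂(21.4/7.92) ≈ 1.434; t = 1.434 × 22.74 ≈ 32.61 days.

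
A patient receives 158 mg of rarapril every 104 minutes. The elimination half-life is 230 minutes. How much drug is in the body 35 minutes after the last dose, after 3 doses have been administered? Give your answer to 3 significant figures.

322 mg

The 3 doses were given 243, 139, 35 minutes ago.
Total = 158·(1/2)^(243/230) + 158·(1/2)^(139/230) + 158·(1/2)^(35/230)
      = 75.965 + 103.93 + 142.18 ≈ 322.08 mg.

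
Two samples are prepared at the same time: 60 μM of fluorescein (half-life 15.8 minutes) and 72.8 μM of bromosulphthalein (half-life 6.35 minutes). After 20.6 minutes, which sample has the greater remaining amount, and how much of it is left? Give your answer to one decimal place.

fluorescein, 24.3 μM

fluorescein: 60 × (1/2)^1.3038 ≈ 24.304 μM.
bromosulphthalein: 72.8 × (1/2)^3.2441 ≈ 7.6835 μM.
Fluorescein has more remaining, at ≈ 24.304 μM.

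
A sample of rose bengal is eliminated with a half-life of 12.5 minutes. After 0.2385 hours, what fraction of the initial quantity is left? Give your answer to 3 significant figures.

0.452

0.2385 hours = 14.31 minutes.
n = 14.31/12.5 ≈ 1.1448 half-lives.
Fraction remaining = (1/2)^1.1448 ≈ 0.45225.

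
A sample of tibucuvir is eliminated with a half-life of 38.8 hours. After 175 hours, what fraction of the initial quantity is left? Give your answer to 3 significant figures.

n = 175/38.8 ≈ 4.5103 half-lives.
Fraction remaining = (1/2)^4.5103 ≈ 0.043879.

0.0439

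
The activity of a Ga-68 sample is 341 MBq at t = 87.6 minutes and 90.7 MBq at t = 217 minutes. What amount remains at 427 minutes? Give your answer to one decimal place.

Over Δt = 217 − 87.6 = 129.4 minutes, the level fell by a factor of 341/90.7 ≈ 3.7596.
n = log₂(3.7596) ≈ 1.9106 half-lives, so t½ = 129.4/1.9106 ≈ 67.728 minutes.
From t = 217 to t = 427: 90.7 × (1/2)^((427−217)/67.728) ≈ 10.573 MBq.

10.6 MBq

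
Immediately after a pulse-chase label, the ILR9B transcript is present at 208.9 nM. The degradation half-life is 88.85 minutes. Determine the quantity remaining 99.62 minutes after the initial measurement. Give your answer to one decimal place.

Number of half-lives: n = 99.62/88.85 ≈ 1.1212.
Remaining = 208.9 × (1/2)^1.1212 = 208.9 × 0.45971 ≈ 96.033 nM.

96.0 nM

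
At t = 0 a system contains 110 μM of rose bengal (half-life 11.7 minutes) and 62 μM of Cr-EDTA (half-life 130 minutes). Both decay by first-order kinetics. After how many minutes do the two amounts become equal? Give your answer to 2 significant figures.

11 minutes

Set 110·(1/2)^(t/11.7) = 62·(1/2)^(t/130).
Taking log₂: log₂(110/62) = t·(1/11.7 − 1/130).
log₂(1.7742) = 0.82716; 1/11.7 − 1/130 = 0.077778.
t = 0.82716 / 0.077778 ≈ 10.635 minutes.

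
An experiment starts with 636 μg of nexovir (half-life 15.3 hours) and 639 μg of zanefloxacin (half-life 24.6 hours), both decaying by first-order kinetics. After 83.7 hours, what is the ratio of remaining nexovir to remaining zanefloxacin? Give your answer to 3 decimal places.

0.237

nexovir: 636 × (1/2)^(83.7/15.3) = 636 × (1/2)^5.4706 ≈ 14.343 μg.
zanefloxacin: 639 × (1/2)^(83.7/24.6) = 639 × (1/2)^3.4024 ≈ 60.432 μg.
Ratio ≈ 14.343 / 60.432 ≈ 0.23735.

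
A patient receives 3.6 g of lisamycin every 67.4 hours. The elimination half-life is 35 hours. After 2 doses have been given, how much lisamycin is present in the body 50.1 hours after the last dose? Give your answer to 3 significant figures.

1.69 g

The 2 doses were given 117.5, 50.1 hours ago.
Total = 3.6·(1/2)^(117.5/35) + 3.6·(1/2)^(50.1/35)
      = 0.35132 + 1.3347 ≈ 1.6861 g.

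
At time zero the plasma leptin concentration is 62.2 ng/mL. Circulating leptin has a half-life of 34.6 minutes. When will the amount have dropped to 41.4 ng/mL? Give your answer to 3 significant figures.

20.3 minutes

Fraction remaining = 41.4/62.2 ≈ 0.66559.
n = log₂(62.2/41.4) = ln(1.5024)/ln 2 ≈ 0.58728 half-lives.
t = n × t½ = 0.58728 × 34.6 ≈ 20.32 minutes.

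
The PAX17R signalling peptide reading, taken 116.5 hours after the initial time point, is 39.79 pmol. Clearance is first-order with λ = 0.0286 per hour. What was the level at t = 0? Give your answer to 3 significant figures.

1110 pmol

t½ = ln 2 / λ = 0.69315 / 0.0286 ≈ 24.236 hours.
Number of half-lives elapsed: n = 116.5/24.236 ≈ 4.8069.
A₀ = A × 2^n = 39.79 × 2^4.8069 = 39.79 × 27.991 ≈ 1113.8 pmol.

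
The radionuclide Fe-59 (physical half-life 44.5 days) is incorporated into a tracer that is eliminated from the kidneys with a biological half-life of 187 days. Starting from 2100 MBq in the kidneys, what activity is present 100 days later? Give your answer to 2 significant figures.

1/t_eff = 1/t_phys + 1/t_biol = 1/44.5 + 1/187 = 0.02782 per day.
t_eff = 44.5 × 187 / (44.5 + 187) ≈ 35.946 days.
Remaining = 2100 × (1/2)^(100/35.946) = 2100 × (1/2)^2.782 ≈ 305.33 MBq.

310 MBq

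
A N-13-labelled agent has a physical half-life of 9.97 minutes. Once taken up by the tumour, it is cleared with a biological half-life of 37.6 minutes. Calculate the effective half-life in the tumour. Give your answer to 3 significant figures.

7.88 minutes

1/t_eff = 1/t_phys + 1/t_biol = 1/9.97 + 1/37.6 = 0.1269 per minute.
t_eff = 9.97 × 37.6 / (9.97 + 37.6) ≈ 7.8804 minutes.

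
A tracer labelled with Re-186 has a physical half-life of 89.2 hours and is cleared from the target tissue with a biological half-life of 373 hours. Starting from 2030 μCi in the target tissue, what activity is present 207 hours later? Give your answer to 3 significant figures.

1/t_eff = 1/t_phys + 1/t_biol = 1/89.2 + 1/373 = 0.013892 per hour.
t_eff = 89.2 × 373 / (89.2 + 373) ≈ 71.985 hours.
Remaining = 2030 × (1/2)^(207/71.985) = 2030 × (1/2)^2.8756 ≈ 276.6 μCi.

277 μCi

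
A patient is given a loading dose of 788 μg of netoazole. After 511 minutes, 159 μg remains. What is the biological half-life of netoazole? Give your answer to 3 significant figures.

A/A₀ = 159/788 ≈ 0.20178.
n = log₂(4.956) ≈ 2.3092 half-lives elapsed in 511 minutes.
t½ = 511/2.3092 ≈ 221.29 minutes.

221 minutes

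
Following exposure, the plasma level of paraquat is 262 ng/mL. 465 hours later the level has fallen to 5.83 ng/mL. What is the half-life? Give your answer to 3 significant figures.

A/A₀ = 5.83/262 ≈ 0.022252.
n = log₂(44.94) ≈ 5.4899 half-lives elapsed in 465 hours.
t½ = 465/5.4899 ≈ 84.701 hours.

84.7 hours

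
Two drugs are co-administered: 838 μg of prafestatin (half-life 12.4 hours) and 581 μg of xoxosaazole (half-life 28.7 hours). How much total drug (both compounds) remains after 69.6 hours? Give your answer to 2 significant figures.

130 μg

prafestatin: 838 × (1/2)^(69.6/12.4) = 838 × (1/2)^5.6129 ≈ 17.123 μg.
xoxosaazole: 581 × (1/2)^(69.6/28.7) = 581 × (1/2)^2.4251 ≈ 108.18 μg.
Total = 17.123 + 108.18 ≈ 125.3 μg.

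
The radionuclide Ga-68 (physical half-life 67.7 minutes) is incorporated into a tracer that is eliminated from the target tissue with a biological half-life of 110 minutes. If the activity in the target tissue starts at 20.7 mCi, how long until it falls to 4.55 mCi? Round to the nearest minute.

1/t_eff = 1/t_phys + 1/t_biol = 1/67.7 + 1/110 = 0.023862 per minute.
t_eff = 67.7 × 110 / (67.7 + 110) ≈ 41.908 minutes.
n = log₂(20.7/4.55) ≈ 2.1857; t = 2.1857 × 41.908 ≈ 91.597 minutes.

92 minutes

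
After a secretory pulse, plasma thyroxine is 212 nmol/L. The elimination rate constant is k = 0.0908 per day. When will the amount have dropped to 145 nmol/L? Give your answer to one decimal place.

t½ = ln 2 / k = 0.69315 / 0.0908 ≈ 7.6338 days.
Fraction remaining = 145/212 ≈ 0.68396.
n = log₂(212/145) = ln(1.4621)/ln 2 ≈ 0.54801 half-lives.
t = n × t½ = 0.54801 × 7.6338 ≈ 4.1834 days.

4.2 days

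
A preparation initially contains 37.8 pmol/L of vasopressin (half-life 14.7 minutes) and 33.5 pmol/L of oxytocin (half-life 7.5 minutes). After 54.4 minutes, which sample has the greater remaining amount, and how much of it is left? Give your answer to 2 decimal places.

vasopressin, 2.91 pmol/L

vasopressin: 37.8 × (1/2)^3.7007 ≈ 2.9072 pmol/L.
oxytocin: 33.5 × (1/2)^7.2533 ≈ 0.21957 pmol/L.
Vasopressin has more remaining, at ≈ 2.9072 pmol/L.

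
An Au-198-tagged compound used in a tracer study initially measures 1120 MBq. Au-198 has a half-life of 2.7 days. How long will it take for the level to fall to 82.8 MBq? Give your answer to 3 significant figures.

10.1 days

Fraction remaining = 82.8/1120 ≈ 0.073929.
n = log₂(1120/82.8) = ln(13.527)/ln 2 ≈ 3.7577 half-lives.
t = n × t½ = 3.7577 × 2.7 ≈ 10.146 days.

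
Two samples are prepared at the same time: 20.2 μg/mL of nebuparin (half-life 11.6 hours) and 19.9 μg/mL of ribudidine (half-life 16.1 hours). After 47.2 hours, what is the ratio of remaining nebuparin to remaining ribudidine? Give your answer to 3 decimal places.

nebuparin: 20.2 × (1/2)^(47.2/11.6) = 20.2 × (1/2)^4.069 ≈ 1.2036 μg/mL.
ribudidine: 19.9 × (1/2)^(47.2/16.1) = 19.9 × (1/2)^2.9317 ≈ 2.6081 μg/mL.
Ratio ≈ 1.2036 / 2.6081 ≈ 0.46147.

0.461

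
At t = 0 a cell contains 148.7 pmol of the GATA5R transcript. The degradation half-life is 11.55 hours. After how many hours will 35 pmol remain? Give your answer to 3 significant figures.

Fraction remaining = 35/148.7 ≈ 0.23537.
n = log₂(148.7/35) = ln(4.2486)/ln 2 ≈ 2.087 half-lives.
t = n × t½ = 2.087 × 11.55 ≈ 24.105 hours.

24.1 hours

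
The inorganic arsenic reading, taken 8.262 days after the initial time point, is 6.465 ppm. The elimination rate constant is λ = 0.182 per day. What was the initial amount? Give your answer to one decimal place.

29.1 ppm

t½ = ln 2 / λ = 0.69315 / 0.182 ≈ 3.8085 days.
Number of half-lives elapsed: n = 8.262/3.8085 ≈ 2.1694.
A₀ = A × 2^n = 6.465 × 2^2.1694 = 6.465 × 4.4982 ≈ 29.081 ppm.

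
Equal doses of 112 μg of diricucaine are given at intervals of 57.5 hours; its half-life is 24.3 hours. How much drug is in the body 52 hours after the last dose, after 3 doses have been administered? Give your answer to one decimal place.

The 3 doses were given 167, 109.5, 52 hours ago.
Total = 112·(1/2)^(167/24.3) + 112·(1/2)^(109.5/24.3) + 112·(1/2)^(52/24.3)
      = 0.9559 + 4.9286 + 25.412 ≈ 31.296 μg.

31.3 μg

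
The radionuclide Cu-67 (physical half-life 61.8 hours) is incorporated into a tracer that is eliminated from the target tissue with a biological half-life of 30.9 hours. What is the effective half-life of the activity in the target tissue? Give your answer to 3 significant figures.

1/t_eff = 1/t_phys + 1/t_biol = 1/61.8 + 1/30.9 = 0.048544 per hour.
t_eff = 61.8 × 30.9 / (61.8 + 30.9) ≈ 20.6 hours.

20.6 hours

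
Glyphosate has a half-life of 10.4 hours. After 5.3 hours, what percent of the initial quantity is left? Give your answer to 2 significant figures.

70%

n = 5.3/10.4 ≈ 0.50962 half-lives.
Fraction remaining = (1/2)^0.50962 ≈ 0.70241, i.e. 70.241%.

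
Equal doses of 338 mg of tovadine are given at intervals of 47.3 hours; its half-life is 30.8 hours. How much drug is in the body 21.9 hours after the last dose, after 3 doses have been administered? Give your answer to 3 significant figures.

302 mg

The 3 doses were given 116.5, 69.2, 21.9 hours ago.
Total = 338·(1/2)^(116.5/30.8) + 338·(1/2)^(69.2/30.8) + 338·(1/2)^(21.9/30.8)
      = 24.563 + 71.216 + 206.48 ≈ 302.26 mg.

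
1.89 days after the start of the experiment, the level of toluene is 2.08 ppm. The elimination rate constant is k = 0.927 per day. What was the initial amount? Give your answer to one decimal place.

t½ = ln 2 / k = 0.69315 / 0.927 ≈ 0.74773 days.
Number of half-lives elapsed: n = 1.89/0.74773 ≈ 2.5276.
A₀ = A × 2^n = 2.08 × 2^2.5276 = 2.08 × 5.7663 ≈ 11.994 ppm.

12.0 ppm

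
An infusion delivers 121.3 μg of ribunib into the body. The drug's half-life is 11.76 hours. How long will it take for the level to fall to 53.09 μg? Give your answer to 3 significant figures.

14.0 hours

Fraction remaining = 53.09/121.3 ≈ 0.43768.
n = log₂(121.3/53.09) = ln(2.2848)/ln 2 ≈ 1.1921 half-lives.
t = n × t½ = 1.1921 × 11.76 ≈ 14.019 hours.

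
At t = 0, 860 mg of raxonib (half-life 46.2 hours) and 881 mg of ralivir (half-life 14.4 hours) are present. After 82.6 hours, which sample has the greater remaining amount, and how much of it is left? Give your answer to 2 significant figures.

raxonib: 860 × (1/2)^1.7879 ≈ 249.05 mg.
ralivir: 881 × (1/2)^5.7361 ≈ 16.529 mg.
Raxonib has more remaining, at ≈ 249.05 mg.

raxonib, 250 mg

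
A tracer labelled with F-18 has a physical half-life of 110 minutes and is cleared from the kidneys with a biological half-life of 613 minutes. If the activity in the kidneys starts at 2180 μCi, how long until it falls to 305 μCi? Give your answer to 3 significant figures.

1/t_eff = 1/t_phys + 1/t_biol = 1/110 + 1/613 = 0.010722 per minute.
t_eff = 110 × 613 / (110 + 613) ≈ 93.264 minutes.
n = log₂(2180/305) ≈ 2.8374; t = 2.8374 × 93.264 ≈ 264.63 minutes.

265 minutes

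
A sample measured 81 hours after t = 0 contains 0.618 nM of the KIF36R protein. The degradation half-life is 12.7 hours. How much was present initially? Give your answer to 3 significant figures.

51.4 nM

Number of half-lives elapsed: n = 81/12.7 ≈ 6.378.
A₀ = A × 2^n = 0.618 × 2^6.378 = 0.618 × 83.168 ≈ 51.398 nM.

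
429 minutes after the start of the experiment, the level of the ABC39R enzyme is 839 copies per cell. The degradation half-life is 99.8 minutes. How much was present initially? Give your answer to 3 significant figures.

16500 copies per cell

Number of half-lives elapsed: n = 429/99.8 ≈ 4.2986.
A₀ = A × 2^n = 839 × 2^4.2986 = 839 × 19.679 ≈ 16511 copies per cell.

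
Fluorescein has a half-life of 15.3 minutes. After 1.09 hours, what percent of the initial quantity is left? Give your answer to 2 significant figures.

5.2%

1.09 hours = 65.4 minutes.
n = 65.4/15.3 ≈ 4.2745 half-lives.
Fraction remaining = (1/2)^4.2745 ≈ 0.051671, i.e. 5.1671%.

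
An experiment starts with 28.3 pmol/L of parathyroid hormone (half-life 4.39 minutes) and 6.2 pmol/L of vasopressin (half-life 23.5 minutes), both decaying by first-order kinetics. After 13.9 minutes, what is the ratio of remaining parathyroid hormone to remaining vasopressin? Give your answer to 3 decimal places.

parathyroid hormone: 28.3 × (1/2)^(13.9/4.39) = 28.3 × (1/2)^3.1663 ≈ 3.1524 pmol/L.
vasopressin: 6.2 × (1/2)^(13.9/23.5) = 6.2 × (1/2)^0.59149 ≈ 4.1147 pmol/L.
Ratio ≈ 3.1524 / 4.1147 ≈ 0.76613.

0.766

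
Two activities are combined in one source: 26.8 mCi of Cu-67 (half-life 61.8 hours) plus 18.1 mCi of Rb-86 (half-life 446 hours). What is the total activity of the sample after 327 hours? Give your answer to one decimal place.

Cu-67: 26.8 × (1/2)^(327/61.8) = 26.8 × (1/2)^5.2913 ≈ 0.68439 mCi.
Rb-86: 18.1 × (1/2)^(327/446) = 18.1 × (1/2)^0.73318 ≈ 10.889 mCi.
Total = 0.68439 + 10.889 ≈ 11.573 mCi.

11.6 mCi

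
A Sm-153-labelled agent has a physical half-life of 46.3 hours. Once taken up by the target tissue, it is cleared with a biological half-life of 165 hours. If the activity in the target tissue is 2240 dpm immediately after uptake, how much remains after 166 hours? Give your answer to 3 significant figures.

1/t_eff = 1/t_phys + 1/t_biol = 1/46.3 + 1/165 = 0.027659 per hour.
t_eff = 46.3 × 165 / (46.3 + 165) ≈ 36.155 hours.
Remaining = 2240 × (1/2)^(166/36.155) = 2240 × (1/2)^4.5914 ≈ 92.919 dpm.

92.9 dpm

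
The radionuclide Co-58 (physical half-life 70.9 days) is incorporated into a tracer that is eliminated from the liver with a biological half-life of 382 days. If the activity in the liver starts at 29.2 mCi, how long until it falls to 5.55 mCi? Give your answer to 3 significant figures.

143 days

1/t_eff = 1/t_phys + 1/t_biol = 1/70.9 + 1/382 = 0.016722 per day.
t_eff = 70.9 × 382 / (70.9 + 382) ≈ 59.801 days.
n = log₂(29.2/5.55) ≈ 2.3954; t = 2.3954 × 59.801 ≈ 143.25 days.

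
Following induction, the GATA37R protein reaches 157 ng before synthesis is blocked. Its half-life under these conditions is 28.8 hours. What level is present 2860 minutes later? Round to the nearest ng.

50 ng

Convert the elapsed time: 2860 minutes = 47.6667 hours.
Number of half-lives: n = 47.6667/28.8 ≈ 1.6551.
Remaining = 157 × (1/2)^1.6551 = 157 × 0.31752 ≈ 49.85 ng.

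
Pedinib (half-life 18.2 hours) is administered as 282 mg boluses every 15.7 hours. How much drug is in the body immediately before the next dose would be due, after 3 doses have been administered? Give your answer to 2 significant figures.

290 mg

The 3 doses were given 47.1, 31.4, 15.7 hours ago.
Total = 282·(1/2)^(47.1/18.2) + 282·(1/2)^(31.4/18.2) + 282·(1/2)^(15.7/18.2)
      = 46.904 + 85.288 + 155.08 ≈ 287.28 mg.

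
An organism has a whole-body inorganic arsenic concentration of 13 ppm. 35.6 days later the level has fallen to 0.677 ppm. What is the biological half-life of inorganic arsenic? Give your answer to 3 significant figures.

A/A₀ = 0.677/13 ≈ 0.052077.
n = log₂(19.202) ≈ 4.2632 half-lives elapsed in 35.6 days.
t½ = 35.6/4.2632 ≈ 8.3505 days.

8.35 days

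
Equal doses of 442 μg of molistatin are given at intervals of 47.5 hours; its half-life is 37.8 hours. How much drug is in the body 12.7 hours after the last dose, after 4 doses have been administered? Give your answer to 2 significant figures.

The 4 doses were given 155.2, 107.7, 60.2, 12.7 hours ago.
Total = 442·(1/2)^(155.2/37.8) + 442·(1/2)^(107.7/37.8) + 442·(1/2)^(60.2/37.8) + 442·(1/2)^(12.7/37.8)
      = 25.671 + 61.337 + 146.56 + 350.17 ≈ 583.74 μg.

580 μg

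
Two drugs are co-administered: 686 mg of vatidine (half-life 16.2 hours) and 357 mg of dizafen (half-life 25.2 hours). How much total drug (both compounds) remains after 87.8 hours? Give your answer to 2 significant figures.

48 mg

vatidine: 686 × (1/2)^(87.8/16.2) = 686 × (1/2)^5.4198 ≈ 16.026 mg.
dizafen: 357 × (1/2)^(87.8/25.2) = 357 × (1/2)^3.4841 ≈ 31.904 mg.
Total = 16.026 + 31.904 ≈ 47.929 mg.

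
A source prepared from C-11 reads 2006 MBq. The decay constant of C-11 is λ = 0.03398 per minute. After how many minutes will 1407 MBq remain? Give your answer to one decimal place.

t½ = ln 2 / λ = 0.69315 / 0.03398 ≈ 20.399 minutes.
Fraction remaining = 1407/2006 ≈ 0.7014.
n = log₂(2006/1407) = ln(1.4257)/ln 2 ≈ 0.5117 half-lives.
t = n × t½ = 0.5117 × 20.399 ≈ 10.438 minutes.

10.4 minutes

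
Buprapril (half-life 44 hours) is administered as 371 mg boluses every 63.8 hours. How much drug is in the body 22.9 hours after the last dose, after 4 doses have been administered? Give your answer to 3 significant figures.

401 mg

The 4 doses were given 214.3, 150.5, 86.7, 22.9 hours ago.
Total = 371·(1/2)^(214.3/44) + 371·(1/2)^(150.5/44) + 371·(1/2)^(86.7/44) + 371·(1/2)^(22.9/44)
      = 12.683 + 34.651 + 94.669 + 258.64 ≈ 400.65 mg.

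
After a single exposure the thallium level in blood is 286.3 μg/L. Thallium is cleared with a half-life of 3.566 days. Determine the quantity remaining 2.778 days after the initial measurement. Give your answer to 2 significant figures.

170 μg/L

Number of half-lives: n = 2.778/3.566 ≈ 0.77902.
Remaining = 286.3 × (1/2)^0.77902 = 286.3 × 0.58276 ≈ 166.84 μg/L.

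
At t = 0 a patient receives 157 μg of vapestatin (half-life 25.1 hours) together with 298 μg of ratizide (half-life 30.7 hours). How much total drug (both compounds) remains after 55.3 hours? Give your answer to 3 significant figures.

120 μg

vapestatin: 157 × (1/2)^(55.3/25.1) = 157 × (1/2)^2.2032 ≈ 34.094 μg.
ratizide: 298 × (1/2)^(55.3/30.7) = 298 × (1/2)^1.8013 ≈ 85.501 μg.
Total = 34.094 + 85.501 ≈ 119.59 μg.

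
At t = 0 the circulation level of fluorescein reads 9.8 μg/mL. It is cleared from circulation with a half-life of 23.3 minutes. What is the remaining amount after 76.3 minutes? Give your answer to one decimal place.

Number of half-lives: n = 76.3/23.3 ≈ 3.2747.
Remaining = 9.8 × (1/2)^3.2747 = 9.8 × 0.10333 ≈ 1.0126 μg/mL.

1.0 μg/mL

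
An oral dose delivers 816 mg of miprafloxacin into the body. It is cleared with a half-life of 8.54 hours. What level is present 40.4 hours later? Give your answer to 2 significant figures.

31 mg

Number of half-lives: n = 40.4/8.54 ≈ 4.7307.
Remaining = 816 × (1/2)^4.7307 = 816 × 0.037664 ≈ 30.734 mg.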